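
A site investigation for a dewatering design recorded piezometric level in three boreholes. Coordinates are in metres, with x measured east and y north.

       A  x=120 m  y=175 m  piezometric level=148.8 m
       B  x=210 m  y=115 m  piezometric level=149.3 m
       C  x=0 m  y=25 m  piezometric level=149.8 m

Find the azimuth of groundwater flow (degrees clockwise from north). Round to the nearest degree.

Differences from A: to B (Δx, Δy, Δh) = (90, -60, +0.5); to C = (-120, -150, +1.0).
Determinant of the coordinate differences = 90·(-150) − (-120)·(-60) = -20700.
∂h/∂x = [(+0.5)·(-150) − (+1.0)·(-60)] / -20700 = +0.0007246
∂h/∂y = [90·(+1.0) − (-120)·(+0.5)] / -20700 = -0.007246
Flow direction (−∇h) has components (-0.0007246 E, +0.007246 N).
Azimuth = atan2(E, N) = atan2(-0.0007246, +0.007246) = 354.3° ≈ 354°.

354°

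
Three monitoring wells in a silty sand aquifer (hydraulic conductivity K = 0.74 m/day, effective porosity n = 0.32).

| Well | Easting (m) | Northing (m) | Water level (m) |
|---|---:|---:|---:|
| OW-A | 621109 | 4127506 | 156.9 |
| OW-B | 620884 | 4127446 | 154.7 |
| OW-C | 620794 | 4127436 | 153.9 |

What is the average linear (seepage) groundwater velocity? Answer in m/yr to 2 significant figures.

8.5 m/yr

Differences from OW-A: to OW-B (Δx, Δy, Δh) = (-225, -60, -2.2); to OW-C = (-315, -70, -3.0).
Solve a·Δx + b·Δy = Δh: det = (-225)·(-70) − (-315)·(-60) = -3150.
∂h/∂x = [(-2.2)·(-70) − (-3.0)·(-60)] / -3150 = +0.008254
∂h/∂y = [(-225)·(-3.0) − (-315)·(-2.2)] / -3150 = +0.005714
|∇h| = √(0.008254² + 0.005714²) = 0.01004
Seepage velocity v = K·i/n = 0.74 × 0.01004 / 0.32 = 0.02322 m/day = 8.481 m/yr.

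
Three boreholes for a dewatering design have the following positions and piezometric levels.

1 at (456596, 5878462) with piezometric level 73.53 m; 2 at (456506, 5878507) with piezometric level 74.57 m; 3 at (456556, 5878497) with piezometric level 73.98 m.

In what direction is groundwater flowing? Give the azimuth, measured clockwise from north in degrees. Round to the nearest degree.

086°

Differences from 1: to 2 (Δx, Δy, Δh) = (-90, 45, +1.04); to 3 = (-40, 35, +0.45).
Solve a·Δx + b·Δy = Δh: det = (-90)·35 − (-40)·45 = -1350.
∂h/∂x = [(+1.04)·35 − (+0.45)·45] / -1350 = -0.01196
∂h/∂y = [(-90)·(+0.45) − (-40)·(+1.04)] / -1350 = -0.0008148
Flow direction (−∇h) has components (+0.01196 E, +0.0008148 N).
Azimuth = atan2(E, N) = atan2(+0.01196, +0.0008148) = 86.1° ≈ 086°.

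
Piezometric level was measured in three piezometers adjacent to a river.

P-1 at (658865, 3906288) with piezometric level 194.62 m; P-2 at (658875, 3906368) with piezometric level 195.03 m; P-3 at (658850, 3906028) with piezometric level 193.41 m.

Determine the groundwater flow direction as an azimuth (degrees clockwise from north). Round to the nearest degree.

239°

With h = a·x + b·y + c and P-1 as origin, the differences give:
  10·a + 80·b = +0.41
  (-15)·a + (-260)·b = -1.21
Eliminate b (×(-260) and ×80, subtract): -1400·a = -9.800 → a = ∂h/∂x = +0.007000
Back-substitute: b = ∂h/∂y = +0.004250.
Flow direction (−∇h) has components (-0.007000 E, -0.004250 N).
Azimuth = atan2(E, N) = atan2(-0.007000, -0.004250) = 238.7° ≈ 239°.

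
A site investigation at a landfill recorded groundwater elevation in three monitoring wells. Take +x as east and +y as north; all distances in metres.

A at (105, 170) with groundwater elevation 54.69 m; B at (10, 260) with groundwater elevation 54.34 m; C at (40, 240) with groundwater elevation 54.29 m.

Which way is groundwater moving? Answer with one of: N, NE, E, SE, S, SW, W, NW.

NE

Three-point gradient (reference A): Δ to B = (-95, 90, -0.35), Δ to C = (-65, 70, -0.40).
∂h/∂x = -0.01438, ∂h/∂y = -0.01906 (det = -800).
Flow = −∇h = (+0.01438 east, +0.01906 north), which points northeast.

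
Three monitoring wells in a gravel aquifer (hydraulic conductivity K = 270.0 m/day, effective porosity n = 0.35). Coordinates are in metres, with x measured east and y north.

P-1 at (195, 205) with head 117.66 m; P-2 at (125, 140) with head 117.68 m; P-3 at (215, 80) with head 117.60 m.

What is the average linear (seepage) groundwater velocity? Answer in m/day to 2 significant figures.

0.57 m/day

Taking P-1 as reference: P-2−P-1 = (-70, -65, +0.02); P-3−P-1 = (20, -125, -0.06).
Solve a·Δx + b·Δy = Δh: det = (-70)·(-125) − 20·(-65) = 10050.
∂h/∂x = [(+0.02)·(-125) − (-0.06)·(-65)] / 10050 = -0.0006368
∂h/∂y = [(-70)·(-0.06) − 20·(+0.02)] / 10050 = +0.0003781
|∇h| = √(-0.0006368² + 0.0003781²) = 0.0007406
Seepage velocity v = K·i/n = 270.0 × 0.0007406 / 0.35 = 0.5713 m/day.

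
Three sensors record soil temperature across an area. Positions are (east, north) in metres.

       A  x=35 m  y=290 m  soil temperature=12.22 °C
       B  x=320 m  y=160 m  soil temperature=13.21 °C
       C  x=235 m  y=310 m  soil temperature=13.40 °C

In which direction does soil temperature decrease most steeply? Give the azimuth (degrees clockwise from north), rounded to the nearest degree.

231°

Differences from A: to B (Δx, Δy, Δh) = (285, -130, +0.99); to C = (200, 20, +1.18).
Determinant of the coordinate differences = 285·20 − 200·(-130) = 31700.
∂T/∂x = [(+0.99)·20 − (+1.18)·(-130)] / 31700 = +0.005464
∂T/∂y = [285·(+1.18) − 200·(+0.99)] / 31700 = +0.004363
Steepest decrease is along −∇f: components (-0.005464 E, -0.004363 N).
Azimuth = atan2(-0.005464, -0.004363) = 231.4° ≈ 231°.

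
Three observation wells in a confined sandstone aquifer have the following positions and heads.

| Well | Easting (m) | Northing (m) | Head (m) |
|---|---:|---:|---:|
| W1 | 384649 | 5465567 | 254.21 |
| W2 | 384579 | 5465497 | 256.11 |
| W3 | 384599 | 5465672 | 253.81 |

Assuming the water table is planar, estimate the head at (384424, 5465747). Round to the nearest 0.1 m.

With h = a·x + b·y + c and W1 as origin, the differences give:
  (-70)·a + (-70)·b = +1.90
  (-50)·a + 105·b = -0.40
Eliminate b (×105 and ×(-70), subtract): -10850·a = 171.500 → a = ∂h/∂x = -0.01581
Back-substitute: b = ∂h/∂y = -0.01134.
h(384424, 5465747) = 254.21 + (-0.01581)·(-225) + (-0.01134)·(180) = 254.21 +3.556 -2.041 = 255.726 m.

255.7 m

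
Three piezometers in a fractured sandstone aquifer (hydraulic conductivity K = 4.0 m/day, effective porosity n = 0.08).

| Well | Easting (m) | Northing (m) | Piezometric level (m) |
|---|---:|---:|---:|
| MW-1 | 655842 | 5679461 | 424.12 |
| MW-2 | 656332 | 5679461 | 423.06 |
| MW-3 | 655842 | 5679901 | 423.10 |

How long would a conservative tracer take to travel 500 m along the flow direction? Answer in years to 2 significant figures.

∂h/∂x = (423.06 − 424.12) / (656332 − 655842) = -0.002163
∂h/∂y = (423.10 − 424.12) / (5679901 − 5679461) = -0.002318
|∇h| = √(-0.002163² + -0.002318²) = 0.00317
Seepage velocity v = K·i/n = 4.0 × 0.00317 / 0.08 = 0.1585 m/day.
t = 500 / 0.1585 = 3155 days = 8.64 years.

8.6 years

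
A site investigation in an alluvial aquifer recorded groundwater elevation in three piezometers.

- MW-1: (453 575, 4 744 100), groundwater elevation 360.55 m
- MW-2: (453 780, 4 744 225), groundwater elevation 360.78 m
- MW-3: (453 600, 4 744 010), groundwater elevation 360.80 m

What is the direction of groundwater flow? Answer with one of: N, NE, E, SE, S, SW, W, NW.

NW

With h = a·x + b·y + c and MW-1 as origin, the differences give:
  205·a + 125·b = +0.23
  25·a + (-90)·b = +0.25
Eliminate b (×(-90) and ×125, subtract): -21575·a = -51.950 → a = ∂h/∂x = +0.002408
Back-substitute: b = ∂h/∂y = -0.002109.
Flow = −∇h = (-0.002408 east, +0.002109 north), which points northwest.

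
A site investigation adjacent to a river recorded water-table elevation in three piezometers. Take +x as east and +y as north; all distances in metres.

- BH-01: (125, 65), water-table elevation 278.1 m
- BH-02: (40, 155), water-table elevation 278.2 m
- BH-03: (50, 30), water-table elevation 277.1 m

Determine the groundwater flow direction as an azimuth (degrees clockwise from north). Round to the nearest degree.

Three-point gradient (reference BH-01): Δ to BH-02 = (-85, 90, +0.1), Δ to BH-03 = (-75, -35, -1.0).
∂h/∂x = +0.008895, ∂h/∂y = +0.009512 (det = 9725).
Flow direction (−∇h) has components (-0.008895 E, -0.009512 N).
Azimuth = atan2(E, N) = atan2(-0.008895, -0.009512) = 223.1° ≈ 223°.

223°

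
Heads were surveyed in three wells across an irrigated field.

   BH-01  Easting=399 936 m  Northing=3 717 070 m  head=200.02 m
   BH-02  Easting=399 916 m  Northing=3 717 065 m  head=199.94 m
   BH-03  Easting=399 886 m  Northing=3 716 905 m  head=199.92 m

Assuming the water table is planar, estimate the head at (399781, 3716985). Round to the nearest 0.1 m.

199.4 m

Differences from BH-01: to BH-02 (Δx, Δy, Δh) = (-20, -5, -0.08); to BH-03 = (-50, -165, -0.10).
Solve a·Δx + b·Δy = Δh: det = (-20)·(-165) − (-50)·(-5) = 3050.
∂h/∂x = [(-0.08)·(-165) − (-0.10)·(-5)] / 3050 = +0.004164
∂h/∂y = [(-20)·(-0.10) − (-50)·(-0.08)] / 3050 = -0.0006557
h(399781, 3716985) = 200.02 + (+0.004164)·(-155) + (-0.0006557)·(-85) = 200.02 -0.645 +0.056 = 199.430 m.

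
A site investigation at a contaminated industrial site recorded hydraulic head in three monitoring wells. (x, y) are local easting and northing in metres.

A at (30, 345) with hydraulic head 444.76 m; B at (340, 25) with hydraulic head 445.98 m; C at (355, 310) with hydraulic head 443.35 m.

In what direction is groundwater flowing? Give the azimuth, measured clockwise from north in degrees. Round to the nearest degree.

Differences from A: to B (Δx, Δy, Δh) = (310, -320, +1.22); to C = (325, -35, -1.41).
Determinant of the coordinate differences = 310·(-35) − 325·(-320) = 93150.
∂h/∂x = [(+1.22)·(-35) − (-1.41)·(-320)] / 93150 = -0.005302
∂h/∂y = [310·(-1.41) − 325·(+1.22)] / 93150 = -0.008949
Flow direction (−∇h) has components (+0.005302 E, +0.008949 N).
Azimuth = atan2(E, N) = atan2(+0.005302, +0.008949) = 30.6° ≈ 031°.

031°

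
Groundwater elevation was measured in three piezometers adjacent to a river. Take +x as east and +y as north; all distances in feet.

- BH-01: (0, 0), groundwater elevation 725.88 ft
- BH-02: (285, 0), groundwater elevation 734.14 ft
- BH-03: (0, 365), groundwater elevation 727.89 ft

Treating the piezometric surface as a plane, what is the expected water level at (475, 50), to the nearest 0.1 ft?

739.9 ft

∂h/∂x = (734.14 − 725.88) / (285 − 0) = +0.02898
∂h/∂y = (727.89 − 725.88) / (365 − 0) = +0.005507
h(475, 50) = 725.88 + (+0.02898)·(475) + (+0.005507)·(50) = 725.88 +13.767 +0.275 = 739.922 ft.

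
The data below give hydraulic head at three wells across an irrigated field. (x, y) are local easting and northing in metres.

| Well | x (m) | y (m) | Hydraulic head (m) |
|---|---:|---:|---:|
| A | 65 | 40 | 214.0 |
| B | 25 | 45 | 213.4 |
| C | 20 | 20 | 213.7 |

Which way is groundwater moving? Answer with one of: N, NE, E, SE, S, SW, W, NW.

NW

Three-point gradient (reference A): Δ to B = (-40, 5, -0.6), Δ to C = (-45, -20, -0.3).
∂h/∂x = +0.01317, ∂h/∂y = -0.01463 (det = 1025).
Flow = −∇h = (-0.01317 east, +0.01463 north), which points northwest.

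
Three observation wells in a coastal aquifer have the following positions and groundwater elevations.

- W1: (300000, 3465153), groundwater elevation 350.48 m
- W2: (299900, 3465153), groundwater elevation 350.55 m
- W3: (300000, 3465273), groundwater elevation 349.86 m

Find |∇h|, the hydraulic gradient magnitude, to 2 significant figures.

∂h/∂x = (350.55 − 350.48) / (299900 − 300000) = -0.0007000
∂h/∂y = (349.86 − 350.48) / (3465273 − 3465153) = -0.005167
|∇h| = √(-0.0007000² + -0.005167²) = 0.005214

0.0052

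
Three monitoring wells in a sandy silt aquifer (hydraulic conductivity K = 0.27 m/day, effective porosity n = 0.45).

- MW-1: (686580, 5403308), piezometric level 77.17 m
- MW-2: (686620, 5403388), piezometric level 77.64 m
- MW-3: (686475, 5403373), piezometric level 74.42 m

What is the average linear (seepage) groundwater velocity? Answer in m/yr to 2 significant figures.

5.1 m/yr

Taking MW-1 as reference: MW-2−MW-1 = (40, 80, +0.47); MW-3−MW-1 = (-105, 65, -2.75).
Solve a·Δx + b·Δy = Δh: det = 40·65 − (-105)·80 = 11000.
∂h/∂x = [(+0.47)·65 − (-2.75)·80] / 11000 = +0.02278
∂h/∂y = [40·(-2.75) − (-105)·(+0.47)] / 11000 = -0.005514
|∇h| = √(0.02278² + -0.005514²) = 0.02344
Seepage velocity v = K·i/n = 0.27 × 0.02344 / 0.45 = 0.01406 m/day = 5.135 m/yr.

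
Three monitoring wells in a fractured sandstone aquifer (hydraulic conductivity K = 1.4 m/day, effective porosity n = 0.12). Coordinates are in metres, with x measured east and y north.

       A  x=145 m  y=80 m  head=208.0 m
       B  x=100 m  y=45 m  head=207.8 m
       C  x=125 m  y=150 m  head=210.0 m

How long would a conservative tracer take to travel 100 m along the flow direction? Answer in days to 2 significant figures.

Differences from A: to B (Δx, Δy, Δh) = (-45, -35, -0.2); to C = (-20, 70, +2.0).
Solve a·Δx + b·Δy = Δh: det = (-45)·70 − (-20)·(-35) = -3850.
∂h/∂x = [(-0.2)·70 − (+2.0)·(-35)] / -3850 = -0.01455
∂h/∂y = [(-45)·(+2.0) − (-20)·(-0.2)] / -3850 = +0.02442
|∇h| = √(-0.01455² + 0.02442²) = 0.02843
Seepage velocity v = K·i/n = 1.4 × 0.02843 / 0.12 = 0.3317 m/day.
t = 100 / 0.3317 = 301.5 days.

300 days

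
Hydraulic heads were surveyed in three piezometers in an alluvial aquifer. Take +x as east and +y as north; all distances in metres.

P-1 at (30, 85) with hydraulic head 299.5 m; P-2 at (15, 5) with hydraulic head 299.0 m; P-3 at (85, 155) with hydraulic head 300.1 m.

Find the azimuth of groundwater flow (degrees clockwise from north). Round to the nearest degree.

215°

Taking P-1 as reference: P-2−P-1 = (-15, -80, -0.5); P-3−P-1 = (55, 70, +0.6).
Determinant of the coordinate differences = (-15)·70 − 55·(-80) = 3350.
∂h/∂x = [(-0.5)·70 − (+0.6)·(-80)] / 3350 = +0.003881
∂h/∂y = [(-15)·(+0.6) − 55·(-0.5)] / 3350 = +0.005522
Flow direction (−∇h) has components (-0.003881 E, -0.005522 N).
Azimuth = atan2(E, N) = atan2(-0.003881, -0.005522) = 215.1° ≈ 215°.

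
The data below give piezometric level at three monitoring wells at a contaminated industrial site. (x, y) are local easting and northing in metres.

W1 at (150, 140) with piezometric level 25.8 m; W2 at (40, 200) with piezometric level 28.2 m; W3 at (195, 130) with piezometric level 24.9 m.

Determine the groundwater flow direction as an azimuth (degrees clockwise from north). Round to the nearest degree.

With h = a·x + b·y + c and W1 as origin, the differences give:
  (-110)·a + 60·b = +2.4
  45·a + (-10)·b = -0.9
Eliminate b (×(-10) and ×60, subtract): -1600·a = 30.00 → a = ∂h/∂x = -0.01875
Back-substitute: b = ∂h/∂y = +0.005625.
Flow direction (−∇h) has components (+0.01875 E, -0.005625 N).
Azimuth = atan2(E, N) = atan2(+0.01875, -0.005625) = 106.7° ≈ 107°.

107°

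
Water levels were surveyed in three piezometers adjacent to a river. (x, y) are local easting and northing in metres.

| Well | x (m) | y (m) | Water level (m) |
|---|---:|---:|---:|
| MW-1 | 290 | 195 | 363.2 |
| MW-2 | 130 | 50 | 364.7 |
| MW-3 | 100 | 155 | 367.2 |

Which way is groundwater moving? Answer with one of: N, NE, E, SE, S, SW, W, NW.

Differences from MW-1: to MW-2 (Δx, Δy, Δh) = (-160, -145, +1.5); to MW-3 = (-190, -40, +4.0).
Determinant of the coordinate differences = (-160)·(-40) − (-190)·(-145) = -21150.
∂h/∂x = [(+1.5)·(-40) − (+4.0)·(-145)] / -21150 = -0.02459
∂h/∂y = [(-160)·(+4.0) − (-190)·(+1.5)] / -21150 = +0.01678
Flow = −∇h = (+0.02459 east, -0.01678 north), which points southeast.

SE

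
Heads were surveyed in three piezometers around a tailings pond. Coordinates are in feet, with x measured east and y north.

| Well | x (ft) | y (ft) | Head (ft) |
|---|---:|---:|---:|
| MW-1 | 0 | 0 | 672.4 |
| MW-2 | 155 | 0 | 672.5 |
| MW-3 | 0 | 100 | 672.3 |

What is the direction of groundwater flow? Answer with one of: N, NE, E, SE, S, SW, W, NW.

NW

∂h/∂x = (672.5 − 672.4) / (155 − 0) = +0.0006452
∂h/∂y = (672.3 − 672.4) / (100 − 0) = -0.001000
Flow = −∇h = (-0.0006452 east, +0.001000 north), which points northwest.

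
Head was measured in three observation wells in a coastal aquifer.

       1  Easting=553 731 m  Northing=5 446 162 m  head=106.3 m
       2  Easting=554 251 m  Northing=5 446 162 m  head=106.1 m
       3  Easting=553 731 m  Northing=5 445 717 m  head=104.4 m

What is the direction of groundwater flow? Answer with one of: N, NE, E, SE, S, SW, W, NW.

∂h/∂x = (106.1 − 106.3) / (554251 − 553731) = -0.0003846
∂h/∂y = (104.4 − 106.3) / (5445717 − 5446162) = +0.004270
Flow = −∇h = (+0.0003846 east, -0.004270 north), which points south.

S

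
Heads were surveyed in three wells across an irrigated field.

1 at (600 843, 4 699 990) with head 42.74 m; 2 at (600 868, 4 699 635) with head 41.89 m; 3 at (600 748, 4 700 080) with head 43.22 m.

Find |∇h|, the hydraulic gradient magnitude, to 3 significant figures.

Taking 1 as reference: 2−1 = (25, -355, -0.85); 3−1 = (-95, 90, +0.48).
Solve a·Δx + b·Δy = Δh: det = 25·90 − (-95)·(-355) = -31475.
∂h/∂x = [(-0.85)·90 − (+0.48)·(-355)] / -31475 = -0.002983
∂h/∂y = [25·(+0.48) − (-95)·(-0.85)] / -31475 = +0.002184
|∇h| = √(-0.002983² + 0.002184²) = 0.003697

0.00370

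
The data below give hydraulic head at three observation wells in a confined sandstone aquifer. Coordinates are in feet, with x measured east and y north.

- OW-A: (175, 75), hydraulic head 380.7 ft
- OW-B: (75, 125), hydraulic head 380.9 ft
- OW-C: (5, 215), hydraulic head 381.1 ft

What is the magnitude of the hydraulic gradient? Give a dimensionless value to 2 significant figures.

0.0018

Differences from OW-A: to OW-B (Δx, Δy, Δh) = (-100, 50, +0.2); to OW-C = (-170, 140, +0.4).
Solve a·Δx + b·Δy = Δh: det = (-100)·140 − (-170)·50 = -5500.
∂h/∂x = [(+0.2)·140 − (+0.4)·50] / -5500 = -0.001455
∂h/∂y = [(-100)·(+0.4) − (-170)·(+0.2)] / -5500 = +0.001091
|∇h| = √(-0.001455² + 0.001091²) = 0.001819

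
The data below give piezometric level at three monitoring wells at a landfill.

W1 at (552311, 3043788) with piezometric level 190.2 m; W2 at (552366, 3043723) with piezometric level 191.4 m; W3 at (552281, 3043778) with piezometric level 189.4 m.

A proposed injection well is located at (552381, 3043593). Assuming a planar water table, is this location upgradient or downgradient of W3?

With h = a·x + b·y + c and W1 as origin, the differences give:
  55·a + (-65)·b = +1.2
  (-30)·a + (-10)·b = -0.8
Eliminate b (×(-10) and ×(-65), subtract): -2500·a = -64.00 → a = ∂h/∂x = +0.02560
Back-substitute: b = ∂h/∂y = +0.003200.
Head at (552381, 3043593) = 190.2 + (+0.02560)·(70) + (+0.003200)·(-195) = 191.37 m.
That is higher than the 189.4 m at W3, so the point is upgradient.

upgradient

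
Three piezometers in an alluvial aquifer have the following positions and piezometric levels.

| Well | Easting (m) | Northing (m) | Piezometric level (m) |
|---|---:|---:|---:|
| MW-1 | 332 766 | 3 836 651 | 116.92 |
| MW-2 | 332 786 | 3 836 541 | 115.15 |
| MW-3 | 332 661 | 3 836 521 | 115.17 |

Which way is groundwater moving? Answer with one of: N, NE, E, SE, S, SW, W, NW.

S

Differences from MW-1: to MW-2 (Δx, Δy, Δh) = (20, -110, -1.77); to MW-3 = (-105, -130, -1.75).
Determinant of the coordinate differences = 20·(-130) − (-105)·(-110) = -14150.
∂h/∂x = [(-1.77)·(-130) − (-1.75)·(-110)] / -14150 = -0.002657
∂h/∂y = [20·(-1.75) − (-105)·(-1.77)] / -14150 = +0.01561
Flow = −∇h = (+0.002657 east, -0.01561 north), which points south.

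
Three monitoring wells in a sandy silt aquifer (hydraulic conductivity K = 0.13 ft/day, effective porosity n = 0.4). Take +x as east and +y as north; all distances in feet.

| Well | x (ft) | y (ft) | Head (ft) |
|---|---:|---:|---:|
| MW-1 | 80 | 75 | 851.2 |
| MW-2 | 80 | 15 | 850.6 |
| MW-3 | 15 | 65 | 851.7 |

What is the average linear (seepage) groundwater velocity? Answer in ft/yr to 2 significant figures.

With h = a·x + b·y + c and MW-1 as origin, the differences give:
  0·a + (-60)·b = -0.6
  (-65)·a + (-10)·b = +0.5
Eliminate b (×(-10) and ×(-60), subtract): -3900·a = 36.00 → a = ∂h/∂x = -0.009231
Back-substitute: b = ∂h/∂y = +0.01000.
|∇h| = √(-0.009231² + 0.01000²) = 0.01361
Seepage velocity v = K·i/n = 0.13 × 0.01361 / 0.4 = 0.004423 ft/day = 1.616 ft/yr.

1.6 ft/yr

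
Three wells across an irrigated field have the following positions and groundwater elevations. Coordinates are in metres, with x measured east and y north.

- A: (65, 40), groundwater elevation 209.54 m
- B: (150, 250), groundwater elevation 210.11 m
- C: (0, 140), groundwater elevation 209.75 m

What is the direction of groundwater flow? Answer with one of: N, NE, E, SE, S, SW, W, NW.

S

Taking A as reference: B−A = (85, 210, +0.57); C−A = (-65, 100, +0.21).
Solve a·Δx + b·Δy = Δh: det = 85·100 − (-65)·210 = 22150.
∂h/∂x = [(+0.57)·100 − (+0.21)·210] / 22150 = +0.0005824
∂h/∂y = [85·(+0.21) − (-65)·(+0.57)] / 22150 = +0.002479
Flow = −∇h = (-0.0005824 east, -0.002479 north), which points south.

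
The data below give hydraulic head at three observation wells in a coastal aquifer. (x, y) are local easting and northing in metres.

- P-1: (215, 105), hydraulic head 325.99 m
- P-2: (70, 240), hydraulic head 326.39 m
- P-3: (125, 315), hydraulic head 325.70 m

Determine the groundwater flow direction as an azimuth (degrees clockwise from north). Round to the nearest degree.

058°

Taking P-1 as reference: P-2−P-1 = (-145, 135, +0.40); P-3−P-1 = (-90, 210, -0.29).
Solve a·Δx + b·Δy = Δh: det = (-145)·210 − (-90)·135 = -18300.
∂h/∂x = [(+0.40)·210 − (-0.29)·135] / -18300 = -0.006730
∂h/∂y = [(-145)·(-0.29) − (-90)·(+0.40)] / -18300 = -0.004265
Flow direction (−∇h) has components (+0.006730 E, +0.004265 N).
Azimuth = atan2(E, N) = atan2(+0.006730, +0.004265) = 57.6° ≈ 058°.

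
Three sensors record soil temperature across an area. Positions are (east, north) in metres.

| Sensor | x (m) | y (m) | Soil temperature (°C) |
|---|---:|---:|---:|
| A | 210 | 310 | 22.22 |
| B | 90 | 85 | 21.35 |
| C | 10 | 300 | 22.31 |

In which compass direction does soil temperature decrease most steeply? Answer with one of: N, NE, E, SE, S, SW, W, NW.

S

Differences from A: to B (Δx, Δy, Δh) = (-120, -225, -0.87); to C = (-200, -10, +0.09).
Determinant of the coordinate differences = (-120)·(-10) − (-200)·(-225) = -43800.
∂T/∂x = [(-0.87)·(-10) − (+0.09)·(-225)] / -43800 = -0.0006610
∂T/∂y = [(-120)·(+0.09) − (-200)·(-0.87)] / -43800 = +0.004219
Steepest decrease is along −∇f = (+0.0006610 E, -0.004219 N) → south.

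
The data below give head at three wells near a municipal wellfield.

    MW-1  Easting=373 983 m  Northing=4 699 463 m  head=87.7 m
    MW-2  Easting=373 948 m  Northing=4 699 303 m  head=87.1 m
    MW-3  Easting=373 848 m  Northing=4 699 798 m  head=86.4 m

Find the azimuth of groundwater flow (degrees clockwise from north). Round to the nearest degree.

Three-point gradient (reference MW-1): Δ to MW-2 = (-35, -160, -0.6), Δ to MW-3 = (-135, 335, -1.3).
∂h/∂x = +0.01227, ∂h/∂y = +0.001065 (det = -33325).
Flow direction (−∇h) has components (-0.01227 E, -0.001065 N).
Azimuth = atan2(E, N) = atan2(-0.01227, -0.001065) = 265.0° ≈ 265°.

265°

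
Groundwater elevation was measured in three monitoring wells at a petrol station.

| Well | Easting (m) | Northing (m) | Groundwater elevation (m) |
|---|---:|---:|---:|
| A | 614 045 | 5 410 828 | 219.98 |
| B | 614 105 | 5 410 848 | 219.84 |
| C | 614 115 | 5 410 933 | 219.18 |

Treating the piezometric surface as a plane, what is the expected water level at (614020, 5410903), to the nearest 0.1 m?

Differences from A: to B (Δx, Δy, Δh) = (60, 20, -0.14); to C = (70, 105, -0.80).
Determinant of the coordinate differences = 60·105 − 70·20 = 4900.
∂h/∂x = [(-0.14)·105 − (-0.80)·20] / 4900 = +0.0002653
∂h/∂y = [60·(-0.80) − 70·(-0.14)] / 4900 = -0.007796
h(614020, 5410903) = 219.98 + (+0.0002653)·(-25) + (-0.007796)·(75) = 219.98 -0.007 -0.585 = 219.389 m.

219.4 m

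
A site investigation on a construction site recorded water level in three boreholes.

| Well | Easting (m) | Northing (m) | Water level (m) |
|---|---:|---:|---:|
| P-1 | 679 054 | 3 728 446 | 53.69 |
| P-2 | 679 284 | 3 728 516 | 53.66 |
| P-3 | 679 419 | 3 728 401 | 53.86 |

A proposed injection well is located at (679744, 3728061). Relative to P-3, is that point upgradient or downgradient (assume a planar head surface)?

Three-point gradient (reference P-1): Δ to P-2 = (230, 70, -0.03), Δ to P-3 = (365, -45, +0.17).
∂h/∂x = +0.0002939, ∂h/∂y = -0.001394 (det = -35900).
Head at (679744, 3728061) = 53.69 + (+0.0002939)·(690) + (-0.001394)·(-385) = 54.43 m.
That is higher than the 53.86 m at P-3, so the point is upgradient.

upgradient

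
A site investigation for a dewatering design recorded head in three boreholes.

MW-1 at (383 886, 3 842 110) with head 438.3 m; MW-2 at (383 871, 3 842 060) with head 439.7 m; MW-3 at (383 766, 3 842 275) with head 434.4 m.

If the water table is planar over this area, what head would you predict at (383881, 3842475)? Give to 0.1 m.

Differences from MW-1: to MW-2 (Δx, Δy, Δh) = (-15, -50, +1.4); to MW-3 = (-120, 165, -3.9).
Determinant of the coordinate differences = (-15)·165 − (-120)·(-50) = -8475.
∂h/∂x = [(+1.4)·165 − (-3.9)·(-50)] / -8475 = -0.004248
∂h/∂y = [(-15)·(-3.9) − (-120)·(+1.4)] / -8475 = -0.02673
h(383881, 3842475) = 438.3 + (-0.004248)·(-5) + (-0.02673)·(365) = 438.3 +0.021 -9.755 = 428.566 m.

428.6 m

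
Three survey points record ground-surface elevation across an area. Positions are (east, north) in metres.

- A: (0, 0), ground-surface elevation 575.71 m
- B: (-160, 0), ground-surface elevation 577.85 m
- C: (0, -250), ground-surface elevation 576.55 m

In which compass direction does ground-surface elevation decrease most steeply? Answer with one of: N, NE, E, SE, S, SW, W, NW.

E

∂z/∂x = (577.85 − 575.71) / (-160 − 0) = -0.01337
∂z/∂y = (576.55 − 575.71) / (-250 − 0) = -0.003360
Steepest decrease is along −∇f = (+0.01337 E, +0.003360 N) → east.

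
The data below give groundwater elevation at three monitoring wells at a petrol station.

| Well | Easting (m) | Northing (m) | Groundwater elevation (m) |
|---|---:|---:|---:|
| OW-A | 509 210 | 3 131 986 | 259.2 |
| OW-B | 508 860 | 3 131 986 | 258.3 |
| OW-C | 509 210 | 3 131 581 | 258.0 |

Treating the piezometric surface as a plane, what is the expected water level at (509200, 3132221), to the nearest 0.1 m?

∂h/∂x = (258.3 − 259.2) / (508860 − 509210) = +0.002571
∂h/∂y = (258.0 − 259.2) / (3131581 − 3131986) = +0.002963
h(509200, 3132221) = 259.2 + (+0.002571)·(-10) + (+0.002963)·(235) = 259.2 -0.026 +0.696 = 259.871 m.

259.9 m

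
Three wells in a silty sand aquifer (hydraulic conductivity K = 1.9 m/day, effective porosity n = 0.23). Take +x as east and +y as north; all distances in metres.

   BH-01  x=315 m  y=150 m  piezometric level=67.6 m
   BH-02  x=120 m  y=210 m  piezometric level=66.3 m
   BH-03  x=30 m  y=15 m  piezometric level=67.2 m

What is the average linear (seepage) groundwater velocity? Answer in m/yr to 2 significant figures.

With h = a·x + b·y + c and BH-01 as origin, the differences give:
  (-195)·a + 60·b = -1.3
  (-285)·a + (-135)·b = -0.4
Eliminate b (×(-135) and ×60, subtract): 43425·a = 199.50 → a = ∂h/∂x = +0.004594
Back-substitute: b = ∂h/∂y = -0.006736.
|∇h| = √(0.004594² + -0.006736²) = 0.008153
Seepage velocity v = K·i/n = 1.9 × 0.008153 / 0.23 = 0.06735 m/day = 24.6 m/yr.

25 m/yr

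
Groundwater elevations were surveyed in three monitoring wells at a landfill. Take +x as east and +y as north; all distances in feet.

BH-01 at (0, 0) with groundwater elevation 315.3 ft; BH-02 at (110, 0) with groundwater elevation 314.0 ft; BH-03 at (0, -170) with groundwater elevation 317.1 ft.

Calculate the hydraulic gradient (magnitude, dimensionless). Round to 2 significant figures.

0.016

∂h/∂x = (314.0 − 315.3) / (110 − 0) = -0.01182
∂h/∂y = (317.1 − 315.3) / (-170 − 0) = -0.01059
|∇h| = √(-0.01182² + -0.01059²) = 0.01587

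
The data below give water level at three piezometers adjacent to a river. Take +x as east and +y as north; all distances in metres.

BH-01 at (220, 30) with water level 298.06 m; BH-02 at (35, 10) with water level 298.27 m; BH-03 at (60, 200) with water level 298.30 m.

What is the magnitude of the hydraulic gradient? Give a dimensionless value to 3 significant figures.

Differences from BH-01: to BH-02 (Δx, Δy, Δh) = (-185, -20, +0.21); to BH-03 = (-160, 170, +0.24).
Solve a·Δx + b·Δy = Δh: det = (-185)·170 − (-160)·(-20) = -34650.
∂h/∂x = [(+0.21)·170 − (+0.24)·(-20)] / -34650 = -0.001169
∂h/∂y = [(-185)·(+0.24) − (-160)·(+0.21)] / -34650 = +0.0003117
|∇h| = √(-0.001169² + 0.0003117²) = 0.00121

0.00121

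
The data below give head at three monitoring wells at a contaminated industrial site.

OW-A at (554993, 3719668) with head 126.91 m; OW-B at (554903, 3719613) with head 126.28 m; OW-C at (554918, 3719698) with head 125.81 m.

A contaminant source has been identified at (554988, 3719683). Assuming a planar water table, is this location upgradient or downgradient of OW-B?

Three-point gradient (reference OW-A): Δ to OW-B = (-90, -55, -0.63), Δ to OW-C = (-75, 30, -1.10).
∂h/∂x = +0.01163, ∂h/∂y = -0.007582 (det = -6825).
Head at (554988, 3719683) = 126.91 + (+0.01163)·(-5) + (-0.007582)·(15) = 126.74 m.
That is higher than the 126.28 m at OW-B, so the point is upgradient.

upgradient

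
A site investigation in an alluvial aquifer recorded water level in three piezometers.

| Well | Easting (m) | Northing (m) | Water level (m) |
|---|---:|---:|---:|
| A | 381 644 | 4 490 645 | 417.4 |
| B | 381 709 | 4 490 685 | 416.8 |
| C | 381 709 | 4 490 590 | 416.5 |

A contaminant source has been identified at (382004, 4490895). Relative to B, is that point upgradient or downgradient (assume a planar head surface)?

Three-point gradient (reference A): Δ to B = (65, 40, -0.6), Δ to C = (65, -55, -0.9).
∂h/∂x = -0.01117, ∂h/∂y = +0.003158 (det = -6175).
Head at (382004, 4490895) = 417.4 + (-0.01117)·(360) + (+0.003158)·(250) = 414.17 m.
That is lower than the 416.8 m at B, so the point is downgradient.

downgradient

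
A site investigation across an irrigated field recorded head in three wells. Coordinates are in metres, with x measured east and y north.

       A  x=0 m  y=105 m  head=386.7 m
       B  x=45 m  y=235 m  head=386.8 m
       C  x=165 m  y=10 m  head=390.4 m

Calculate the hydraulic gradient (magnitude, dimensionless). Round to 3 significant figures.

0.0199

Differences from A: to B (Δx, Δy, Δh) = (45, 130, +0.1); to C = (165, -95, +3.7).
Determinant of the coordinate differences = 45·(-95) − 165·130 = -25725.
∂h/∂x = [(+0.1)·(-95) − (+3.7)·130] / -25725 = +0.01907
∂h/∂y = [45·(+3.7) − 165·(+0.1)] / -25725 = -0.005831
|∇h| = √(0.01907² + -0.005831²) = 0.01994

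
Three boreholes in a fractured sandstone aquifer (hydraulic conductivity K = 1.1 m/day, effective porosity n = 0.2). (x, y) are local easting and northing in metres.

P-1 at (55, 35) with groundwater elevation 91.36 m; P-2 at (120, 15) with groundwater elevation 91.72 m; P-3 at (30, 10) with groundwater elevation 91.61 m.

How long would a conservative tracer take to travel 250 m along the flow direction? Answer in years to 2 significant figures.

Taking P-1 as reference: P-2−P-1 = (65, -20, +0.36); P-3−P-1 = (-25, -25, +0.25).
Solve a·Δx + b·Δy = Δh: det = 65·(-25) − (-25)·(-20) = -2125.
∂h/∂x = [(+0.36)·(-25) − (+0.25)·(-20)] / -2125 = +0.001882
∂h/∂y = [65·(+0.25) − (-25)·(+0.36)] / -2125 = -0.01188
|∇h| = √(0.001882² + -0.01188²) = 0.01203
Seepage velocity v = K·i/n = 1.1 × 0.01203 / 0.2 = 0.06617 m/day.
t = 250 / 0.06617 = 3778 days = 10.3 years.

10 years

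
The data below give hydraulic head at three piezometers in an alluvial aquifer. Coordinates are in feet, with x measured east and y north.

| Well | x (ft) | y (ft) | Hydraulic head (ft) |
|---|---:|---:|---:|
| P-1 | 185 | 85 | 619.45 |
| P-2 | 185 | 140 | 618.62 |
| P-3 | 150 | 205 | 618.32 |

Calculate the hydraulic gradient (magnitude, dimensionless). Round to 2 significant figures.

Differences from P-1: to P-2 (Δx, Δy, Δh) = (0, 55, -0.83); to P-3 = (-35, 120, -1.13).
Determinant of the coordinate differences = 0·120 − (-35)·55 = 1925.
∂h/∂x = [(-0.83)·120 − (-1.13)·55] / 1925 = -0.01945
∂h/∂y = [0·(-1.13) − (-35)·(-0.83)] / 1925 = -0.01509
|∇h| = √(-0.01945² + -0.01509²) = 0.02462

0.025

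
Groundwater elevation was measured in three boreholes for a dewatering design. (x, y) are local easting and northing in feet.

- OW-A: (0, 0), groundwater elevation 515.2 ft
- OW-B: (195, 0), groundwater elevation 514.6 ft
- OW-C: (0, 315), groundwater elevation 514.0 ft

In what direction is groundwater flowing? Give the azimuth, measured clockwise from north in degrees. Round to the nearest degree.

∂h/∂x = (514.6 − 515.2) / (195 − 0) = -0.003077
∂h/∂y = (514.0 − 515.2) / (315 − 0) = -0.003810
Flow direction (−∇h) has components (+0.003077 E, +0.003810 N).
Azimuth = atan2(E, N) = atan2(+0.003077, +0.003810) = 38.9° ≈ 039°.

039°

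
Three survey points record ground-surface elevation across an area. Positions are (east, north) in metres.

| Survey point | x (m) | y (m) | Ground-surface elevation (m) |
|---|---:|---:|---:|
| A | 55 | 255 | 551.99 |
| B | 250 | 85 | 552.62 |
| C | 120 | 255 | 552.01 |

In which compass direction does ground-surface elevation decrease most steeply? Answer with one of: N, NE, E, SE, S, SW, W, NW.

N

Taking A as reference: B−A = (195, -170, +0.63); C−A = (65, 0, +0.02).
Solve a·Δx + b·Δy = Δz: det = 195·0 − 65·(-170) = 11050.
∂z/∂x = [(+0.63)·0 − (+0.02)·(-170)] / 11050 = +0.0003077
∂z/∂y = [195·(+0.02) − 65·(+0.63)] / 11050 = -0.003353
Steepest decrease is along −∇f = (-0.0003077 E, +0.003353 N) → north.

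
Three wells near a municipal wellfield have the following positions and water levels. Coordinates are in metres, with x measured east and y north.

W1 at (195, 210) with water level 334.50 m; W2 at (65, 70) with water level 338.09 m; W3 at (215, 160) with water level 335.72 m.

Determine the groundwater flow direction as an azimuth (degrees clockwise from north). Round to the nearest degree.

Differences from W1: to W2 (Δx, Δy, Δh) = (-130, -140, +3.59); to W3 = (20, -50, +1.22).
Determinant of the coordinate differences = (-130)·(-50) − 20·(-140) = 9300.
∂h/∂x = [(+3.59)·(-50) − (+1.22)·(-140)] / 9300 = -0.0009355
∂h/∂y = [(-130)·(+1.22) − 20·(+3.59)] / 9300 = -0.02477
Flow direction (−∇h) has components (+0.0009355 E, +0.02477 N).
Azimuth = atan2(E, N) = atan2(+0.0009355, +0.02477) = 2.2° ≈ 002°.

002°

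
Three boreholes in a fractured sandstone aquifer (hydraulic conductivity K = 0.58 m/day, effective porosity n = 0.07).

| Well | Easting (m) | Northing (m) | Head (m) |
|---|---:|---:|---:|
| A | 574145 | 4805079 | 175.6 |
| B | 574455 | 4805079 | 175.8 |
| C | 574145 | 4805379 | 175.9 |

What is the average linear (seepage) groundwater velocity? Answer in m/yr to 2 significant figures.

∂h/∂x = (175.8 − 175.6) / (574455 − 574145) = +0.0006452
∂h/∂y = (175.9 − 175.6) / (4805379 − 4805079) = +0.001000
|∇h| = √(0.0006452² + 0.001000²) = 0.00119
Seepage velocity v = K·i/n = 0.58 × 0.00119 / 0.07 = 0.00986 m/day = 3.601 m/yr.

3.6 m/yr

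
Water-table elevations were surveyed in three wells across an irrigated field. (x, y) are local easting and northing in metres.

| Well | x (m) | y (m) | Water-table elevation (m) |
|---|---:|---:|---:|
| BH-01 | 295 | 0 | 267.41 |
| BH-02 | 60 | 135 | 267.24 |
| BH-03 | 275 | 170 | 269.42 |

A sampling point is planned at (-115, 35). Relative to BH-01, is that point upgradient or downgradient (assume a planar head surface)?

downgradient

Taking BH-01 as reference: BH-02−BH-01 = (-235, 135, -0.17); BH-03−BH-01 = (-20, 170, +2.01).
Solve a·Δx + b·Δy = Δh: det = (-235)·170 − (-20)·135 = -37250.
∂h/∂x = [(-0.17)·170 − (+2.01)·135] / -37250 = +0.008060
∂h/∂y = [(-235)·(+2.01) − (-20)·(-0.17)] / -37250 = +0.01277
Head at (-115, 35) = 267.41 + (+0.008060)·(-410) + (+0.01277)·(35) = 264.55 m.
That is lower than the 267.41 m at BH-01, so the point is downgradient.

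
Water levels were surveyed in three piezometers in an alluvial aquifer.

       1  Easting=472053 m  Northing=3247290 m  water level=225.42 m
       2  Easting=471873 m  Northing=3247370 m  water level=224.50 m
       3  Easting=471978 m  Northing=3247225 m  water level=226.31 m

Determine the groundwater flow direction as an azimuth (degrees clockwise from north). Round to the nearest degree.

With h = a·x + b·y + c and 1 as origin, the differences give:
  (-180)·a + 80·b = -0.92
  (-75)·a + (-65)·b = +0.89
Eliminate b (×(-65) and ×80, subtract): 17700·a = -11.400 → a = ∂h/∂x = -0.0006441
Back-substitute: b = ∂h/∂y = -0.01295.
Flow direction (−∇h) has components (+0.0006441 E, +0.01295 N).
Azimuth = atan2(E, N) = atan2(+0.0006441, +0.01295) = 2.8° ≈ 003°.

003°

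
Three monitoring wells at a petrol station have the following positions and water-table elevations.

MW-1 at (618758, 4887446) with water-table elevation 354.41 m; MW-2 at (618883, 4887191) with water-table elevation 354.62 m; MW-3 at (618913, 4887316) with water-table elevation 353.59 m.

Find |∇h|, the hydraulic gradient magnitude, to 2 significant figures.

Three-point gradient (reference MW-1): Δ to MW-2 = (125, -255, +0.21), Δ to MW-3 = (155, -130, -0.82).
∂h/∂x = -0.01016, ∂h/∂y = -0.005802 (det = 23275).
|∇h| = √(-0.01016² + -0.005802²) = 0.0117

0.012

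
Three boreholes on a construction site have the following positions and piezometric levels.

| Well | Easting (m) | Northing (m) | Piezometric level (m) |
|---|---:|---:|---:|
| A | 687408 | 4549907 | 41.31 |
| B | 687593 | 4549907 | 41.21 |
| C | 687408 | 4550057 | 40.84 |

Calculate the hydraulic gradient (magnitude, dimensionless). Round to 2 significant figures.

0.0032

∂h/∂x = (41.21 − 41.31) / (687593 − 687408) = -0.0005405
∂h/∂y = (40.84 − 41.31) / (4550057 − 4549907) = -0.003133
|∇h| = √(-0.0005405² + -0.003133²) = 0.003179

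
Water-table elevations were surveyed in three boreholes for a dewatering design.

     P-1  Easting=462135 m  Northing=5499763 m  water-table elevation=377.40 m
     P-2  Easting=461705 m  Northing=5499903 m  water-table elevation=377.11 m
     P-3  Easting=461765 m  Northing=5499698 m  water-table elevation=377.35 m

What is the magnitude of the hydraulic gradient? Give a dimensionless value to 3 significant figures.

Differences from P-1: to P-2 (Δx, Δy, Δh) = (-430, 140, -0.29); to P-3 = (-370, -65, -0.05).
Solve a·Δx + b·Δy = Δh: det = (-430)·(-65) − (-370)·140 = 79750.
∂h/∂x = [(-0.29)·(-65) − (-0.05)·140] / 79750 = +0.0003241
∂h/∂y = [(-430)·(-0.05) − (-370)·(-0.29)] / 79750 = -0.001076
|∇h| = √(0.0003241² + -0.001076²) = 0.001124

0.00112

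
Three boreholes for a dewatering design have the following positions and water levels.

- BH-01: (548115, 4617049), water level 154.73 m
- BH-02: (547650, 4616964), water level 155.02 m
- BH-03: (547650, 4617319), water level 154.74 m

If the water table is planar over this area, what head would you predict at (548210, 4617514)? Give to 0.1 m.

154.3 m

Three-point gradient (reference BH-01): Δ to BH-02 = (-465, -85, +0.29), Δ to BH-03 = (-465, 270, +0.01).
∂h/∂x = -0.0004795, ∂h/∂y = -0.0007887 (det = -165075).
h(548210, 4617514) = 154.73 + (-0.0004795)·(95) + (-0.0007887)·(465) = 154.73 -0.046 -0.367 = 154.318 m.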